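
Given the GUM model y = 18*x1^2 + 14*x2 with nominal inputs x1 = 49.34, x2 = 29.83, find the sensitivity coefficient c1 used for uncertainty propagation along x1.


y = 18*x1^2 + 14*x2
dy/dx1 = 2*18*x1
Evaluate at x1 = 49.34: c1 = 36 * 49.34
c1 = 1776.2400

1776.2400


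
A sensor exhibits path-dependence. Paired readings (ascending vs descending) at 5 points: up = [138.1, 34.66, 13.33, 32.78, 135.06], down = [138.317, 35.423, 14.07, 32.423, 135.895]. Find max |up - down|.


|138.1 - 138.317| = 0.2170
|34.66 - 35.423| = 0.7630
|13.33 - 14.07| = 0.7400
|32.78 - 32.423| = 0.3570
|135.06 - 135.895| = 0.8350
hysteresis = max(diffs) = 0.8350

0.8350


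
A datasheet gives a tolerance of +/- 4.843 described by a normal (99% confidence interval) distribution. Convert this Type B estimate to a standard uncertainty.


u_B = half_width / 2.576
u_B = 4.843 / 2.576
u_B = 1.8800

1.8800


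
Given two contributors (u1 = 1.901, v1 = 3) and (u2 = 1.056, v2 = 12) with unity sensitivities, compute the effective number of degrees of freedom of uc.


uc = sqrt(u1^2 + u2^2) = sqrt(1.901^2 + 1.056^2) = 2.1746119
v_eff = uc^4 / (u1^4/v1 + u2^4/v2)
= 2.1746119^4 / (1.901^4/3 + 1.056^4/12)
= 22.362844 / 4.4568132
v_eff = 5.0177

5.0177


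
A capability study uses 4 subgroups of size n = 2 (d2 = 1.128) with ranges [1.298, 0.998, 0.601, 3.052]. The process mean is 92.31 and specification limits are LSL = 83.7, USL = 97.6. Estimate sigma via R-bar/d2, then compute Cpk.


R_bar = (1.298 + 0.998 + 0.601 + 3.052) / 4 = 1.48725
sigma = R_bar / d2 = 1.48725 / 1.128 = 1.318484
Cp = (USL - LSL)/(6*sigma) = (97.6 - 83.7)/(6*1.318484) = 1.7571
Cpu = (97.6 - 92.31)/(3*1.318484) = 1.3374
Cpl = (92.31 - 83.7)/(3*1.318484) = 2.1767
Cpk = min(Cpu, Cpl) = 1.3374

1.3374


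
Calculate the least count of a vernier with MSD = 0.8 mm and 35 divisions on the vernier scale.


LC = MSD / n_div
= 0.8 / 35
= 0.0229

0.0229


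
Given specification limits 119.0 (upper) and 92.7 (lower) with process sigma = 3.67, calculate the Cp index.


Cp = (USL - LSL) / (6 * sigma)
= (119.0 - 92.7) / (6 * 3.67)
= 26.3000 / 22.0200
= 1.1944

1.1944


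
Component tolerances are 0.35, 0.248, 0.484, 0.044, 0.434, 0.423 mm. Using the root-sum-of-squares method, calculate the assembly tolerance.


RSS = sqrt(0.35^2 + 0.248^2 + 0.484^2 + 0.044^2 + 0.434^2 + 0.423^2)
= sqrt(0.787481)
= 0.8874

0.8874


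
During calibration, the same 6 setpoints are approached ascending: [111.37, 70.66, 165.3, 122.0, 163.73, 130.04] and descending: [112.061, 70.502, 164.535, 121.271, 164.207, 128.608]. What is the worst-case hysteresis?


|111.37 - 112.061| = 0.6910
|70.66 - 70.502| = 0.1580
|165.3 - 164.535| = 0.7650
|122.0 - 121.271| = 0.7290
|163.73 - 164.207| = 0.4770
|130.04 - 128.608| = 1.4320
hysteresis = max(diffs) = 1.4320

1.4320


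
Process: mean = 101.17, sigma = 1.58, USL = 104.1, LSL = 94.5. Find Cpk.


Cpu = (USL - mean) / (3*sigma) = (104.1 - 101.17) / (3*1.58) = 0.6181
Cpl = (mean - LSL) / (3*sigma) = (101.17 - 94.5) / (3*1.58) = 1.4072
Cpk = min(Cpu, Cpl) = 0.6181

0.6181


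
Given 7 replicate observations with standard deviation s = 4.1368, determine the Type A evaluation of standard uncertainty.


u_A = s / sqrt(n)
u_A = 4.1368 / sqrt(7)
u_A = 4.1368 / 2.6457513
u_A = 1.5636

1.5636


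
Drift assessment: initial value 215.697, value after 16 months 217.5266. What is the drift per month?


rate = (v2 - v1) / months
= (217.5266 - 215.697) / 16
= 1.8296 / 16
= 0.1143

0.1143


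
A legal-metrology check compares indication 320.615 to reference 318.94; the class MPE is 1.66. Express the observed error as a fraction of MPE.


e = indication - reference = 320.615 - 318.94 = 1.6750
|e| = 1.6750
ratio = |e| / MPE = 1.6750 / 1.66
ratio = 1.0090

1.0090


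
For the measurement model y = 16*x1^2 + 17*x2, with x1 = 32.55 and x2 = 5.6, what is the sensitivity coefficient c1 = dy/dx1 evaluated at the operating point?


y = 16*x1^2 + 17*x2
dy/dx1 = 2*16*x1
Evaluate at x1 = 32.55: c1 = 32 * 32.55
c1 = 1041.6000

1041.6000


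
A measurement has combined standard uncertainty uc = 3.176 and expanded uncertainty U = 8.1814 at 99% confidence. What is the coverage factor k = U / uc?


k = U / uc
k = 8.1814 / 3.176
k = 2.576

2.576


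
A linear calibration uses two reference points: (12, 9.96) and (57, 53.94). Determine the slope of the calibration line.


slope = (y2 - y1) / (x2 - x1)
= (53.94 - 9.96) / (57 - 12)
= 43.9800 / 45
= 0.9773

0.9773


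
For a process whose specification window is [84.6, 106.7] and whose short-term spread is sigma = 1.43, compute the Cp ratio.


Cp = (USL - LSL) / (6 * sigma)
= (106.7 - 84.6) / (6 * 1.43)
= 22.1000 / 8.5800
= 2.5758

2.5758


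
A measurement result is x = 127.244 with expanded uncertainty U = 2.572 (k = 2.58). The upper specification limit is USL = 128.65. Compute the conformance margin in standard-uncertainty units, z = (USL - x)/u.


u = U / k = 2.572 / 2.58 = 0.99689922
margin = |USL - x| = |128.65 - 127.244| = 1.406
z = margin / u = 1.406 / 0.99689922
z = 1.4104

1.4104


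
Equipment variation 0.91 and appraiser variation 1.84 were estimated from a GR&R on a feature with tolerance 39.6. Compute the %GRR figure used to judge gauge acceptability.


GRR = sqrt(EV^2 + AV^2) = sqrt(0.91^2 + 1.84^2) = 2.0527299
%GRR = GRR / tol * 100 = 2.0527299 / 39.6 * 100
%GRR = 5.1837

5.1837


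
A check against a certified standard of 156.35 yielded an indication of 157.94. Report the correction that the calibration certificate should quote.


Correction = standard - reading
= 156.35 - 157.94
= -1.5900

-1.5900


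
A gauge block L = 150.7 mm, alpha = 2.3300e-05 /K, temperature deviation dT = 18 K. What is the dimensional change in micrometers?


dL = L * alpha * dT
= 150.7 * 2.3300e-05 * 18
= 0.0632036 mm
dL_um = 0.0632036 * 1000 = 63.2036 um

63.2036


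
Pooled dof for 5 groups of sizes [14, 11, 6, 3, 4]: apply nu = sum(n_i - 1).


nu = sum_i (n_i - 1)
nu = ((14 - 1) + (11 - 1) + (6 - 1) + (3 - 1) + (4 - 1))
nu = 13 + 10 + 5 + 2 + 3
nu = 33

33


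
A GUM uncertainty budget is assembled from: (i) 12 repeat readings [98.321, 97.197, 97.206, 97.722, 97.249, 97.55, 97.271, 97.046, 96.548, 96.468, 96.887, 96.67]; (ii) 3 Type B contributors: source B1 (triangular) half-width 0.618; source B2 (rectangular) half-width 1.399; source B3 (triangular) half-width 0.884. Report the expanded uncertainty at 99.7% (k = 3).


mean = (98.321 + 97.197 + 97.206 + 97.722 + 97.249 + 97.55 + 97.271 + 97.046 + 96.548 + 96.468 + 96.887 + 96.67) / 12 = 97.17791667
s = sqrt(sum((x - mean)^2)/(n-1)) = 0.52369083
u_A = s / sqrt(n) = 0.52369083 / sqrt(12) = 0.15117652
u_B1 = 0.618 / sqrt(6) = 0.25229744
u_B2 = 1.399 / sqrt(3) = 0.80771303
u_B3 = 0.884 / sqrt(6) = 0.36089149
uc = sqrt(0.15117652^2 + 0.25229744^2 + 0.80771303^2 + 0.36089149^2) = 0.93228287
U = k * uc = 3 * 0.93228287
U = 2.7968

2.7968


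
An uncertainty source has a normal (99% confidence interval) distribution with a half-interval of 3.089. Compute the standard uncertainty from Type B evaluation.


u_B = half_width / 2.576
u_B = 3.089 / 2.576
u_B = 1.1991

1.1991


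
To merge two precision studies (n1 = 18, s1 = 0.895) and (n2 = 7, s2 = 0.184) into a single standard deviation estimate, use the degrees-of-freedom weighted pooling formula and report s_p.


s_p = sqrt(((n1-1)*s1^2 + (n2-1)*s2^2) / (n1+n2-2))
numerator = (18-1)*0.895^2 + (7-1)*0.184^2 = 13.617425 + 0.203136 = 13.820561
denominator = 18 + 7 - 2 = 23
s_p^2 = 13.820561 / 23 = 0.60089396
s_p = sqrt(0.60089396) = 0.7752

0.7752


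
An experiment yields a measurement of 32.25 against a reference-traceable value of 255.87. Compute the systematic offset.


Systematic error = measured - true
= 32.25 - 255.87
= -223.6200

-223.6200


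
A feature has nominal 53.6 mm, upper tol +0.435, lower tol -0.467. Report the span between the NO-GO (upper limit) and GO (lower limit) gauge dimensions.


GO = nominal - lower_tol (smallest hole = maximum material condition)
GO = 53.6 - 0.467 = 53.133
NO-GO = nominal + upper_tol (largest hole = least material condition)
NO-GO = 53.6 + 0.435 = 54.035
spread = NO-GO - GO = 54.035 - 53.133 = 0.9020

0.9020


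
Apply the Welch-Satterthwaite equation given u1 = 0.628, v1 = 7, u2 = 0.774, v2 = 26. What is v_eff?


uc = sqrt(u1^2 + u2^2) = sqrt(0.628^2 + 0.774^2) = 0.99672464
v_eff = uc^4 / (u1^4/v1 + u2^4/v2)
= 0.99672464^4 / (0.628^4/7 + 0.774^4/26)
= 0.98696279 / 0.03602336
v_eff = 27.3979

27.3979


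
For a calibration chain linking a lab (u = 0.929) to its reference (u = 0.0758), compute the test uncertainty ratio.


TUR = u_lab / u_ref
= 0.929 / 0.0758
= 12.2559

12.2559


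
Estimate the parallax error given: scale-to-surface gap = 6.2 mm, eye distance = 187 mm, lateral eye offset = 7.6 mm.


error = h * offset / d
= 6.2 * 7.6 / 187
= 0.2520

0.2520


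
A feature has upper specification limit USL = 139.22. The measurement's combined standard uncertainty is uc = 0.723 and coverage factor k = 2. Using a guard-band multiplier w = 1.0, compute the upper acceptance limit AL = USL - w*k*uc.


U = k * uc = 2 * 0.723 = 1.446
guard band g = w * U = 1.0 * 1.446 = 1.446
AL = USL - g = 139.22 - 1.446
AL = 137.7740

137.7740


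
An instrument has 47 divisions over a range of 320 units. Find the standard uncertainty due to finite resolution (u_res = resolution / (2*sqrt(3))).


resolution = range / divisions
resolution = 320 / 47 = 6.8085106
u_res = resolution / (2*sqrt(3))
u_res = 6.8085106 / 3.4641016
u_res = 1.9654

1.9654


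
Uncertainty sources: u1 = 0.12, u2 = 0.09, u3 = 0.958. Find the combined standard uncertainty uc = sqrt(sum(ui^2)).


uc = sqrt(0.12^2 + 0.09^2 + 0.958^2)
uc = sqrt(0.940264)
uc = 0.9697

0.9697


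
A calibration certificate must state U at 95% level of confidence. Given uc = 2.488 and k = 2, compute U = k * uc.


U = k * uc
U = 2 * 2.488
U = 4.9760

4.9760


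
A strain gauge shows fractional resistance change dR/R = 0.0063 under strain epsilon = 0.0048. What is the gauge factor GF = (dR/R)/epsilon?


GF = (dR/R) / epsilon
= 0.0063 / 0.0048
= 1.3125

1.3125


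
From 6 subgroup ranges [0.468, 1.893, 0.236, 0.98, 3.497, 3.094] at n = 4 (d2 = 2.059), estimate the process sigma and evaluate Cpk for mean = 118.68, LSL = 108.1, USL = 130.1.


R_bar = (0.468 + 1.893 + 0.236 + 0.98 + 3.497 + 3.094) / 6 = 1.6946667
sigma = R_bar / d2 = 1.6946667 / 2.059 = 0.82305328
Cp = (USL - LSL)/(6*sigma) = (130.1 - 108.1)/(6*0.82305328) = 4.4550
Cpu = (130.1 - 118.68)/(3*0.82305328) = 4.6251
Cpl = (118.68 - 108.1)/(3*0.82305328) = 4.2849
Cpk = min(Cpu, Cpl) = 4.2849

4.2849


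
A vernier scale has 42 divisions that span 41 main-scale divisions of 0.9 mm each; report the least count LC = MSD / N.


LC = MSD / n_div
= 0.9 / 42
= 0.0214

0.0214


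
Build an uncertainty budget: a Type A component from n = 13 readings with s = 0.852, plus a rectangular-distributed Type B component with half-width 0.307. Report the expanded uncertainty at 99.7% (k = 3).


u_A = s / sqrt(n) = 0.852 / sqrt(13) = 0.23630228
u_B = half_width / sqrt(3) = 0.307 / sqrt(3) = 0.17724653
uc = sqrt(u_A^2 + u_B^2) = sqrt(0.23630228^2 + 0.17724653^2) = 0.29538974
U = k * uc = 3 * 0.29538974
U = 0.8862

0.8862


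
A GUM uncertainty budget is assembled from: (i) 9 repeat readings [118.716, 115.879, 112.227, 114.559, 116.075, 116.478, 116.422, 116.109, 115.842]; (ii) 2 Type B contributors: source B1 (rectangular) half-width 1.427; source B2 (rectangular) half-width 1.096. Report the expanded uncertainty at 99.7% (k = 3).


mean = (118.716 + 115.879 + 112.227 + 114.559 + 116.075 + 116.478 + 116.422 + 116.109 + 115.842) / 9 = 115.8118889
s = sqrt(sum((x - mean)^2)/(n-1)) = 1.7260458
u_A = s / sqrt(n) = 1.7260458 / sqrt(9) = 0.5753486
u_B1 = 1.427 / sqrt(3) = 0.82387883
u_B2 = 1.096 / sqrt(3) = 0.6327759
uc = sqrt(0.5753486^2 + 0.82387883^2 + 0.6327759^2) = 1.1875217
U = k * uc = 3 * 1.1875217
U = 3.5626

3.5626


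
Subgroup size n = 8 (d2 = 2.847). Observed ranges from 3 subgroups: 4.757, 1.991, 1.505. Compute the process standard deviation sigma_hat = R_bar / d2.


R_bar = (4.757 + 1.991 + 1.505) / 3
R_bar = 8.253 / 3 = 2.751
sigma_hat = R_bar / d2 = 2.751 / 2.847 = 0.9663

0.9663


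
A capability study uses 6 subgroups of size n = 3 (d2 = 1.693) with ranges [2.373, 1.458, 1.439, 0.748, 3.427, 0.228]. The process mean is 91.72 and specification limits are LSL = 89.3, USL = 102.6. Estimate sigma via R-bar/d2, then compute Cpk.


R_bar = (2.373 + 1.458 + 1.439 + 0.748 + 3.427 + 0.228) / 6 = 1.6121667
sigma = R_bar / d2 = 1.6121667 / 1.693 = 0.9522544
Cp = (USL - LSL)/(6*sigma) = (102.6 - 89.3)/(6*0.9522544) = 2.3278
Cpu = (102.6 - 91.72)/(3*0.9522544) = 3.8085
Cpl = (91.72 - 89.3)/(3*0.9522544) = 0.8471
Cpk = min(Cpu, Cpl) = 0.8471

0.8471


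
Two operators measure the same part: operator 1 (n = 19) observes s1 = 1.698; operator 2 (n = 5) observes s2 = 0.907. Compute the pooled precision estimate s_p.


s_p = sqrt(((n1-1)*s1^2 + (n2-1)*s2^2) / (n1+n2-2))
numerator = (19-1)*1.698^2 + (5-1)*0.907^2 = 51.897672 + 3.290596 = 55.188268
denominator = 19 + 5 - 2 = 22
s_p^2 = 55.188268 / 22 = 2.5085576
s_p = sqrt(2.5085576) = 1.5838

1.5838


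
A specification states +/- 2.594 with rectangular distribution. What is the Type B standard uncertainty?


u_B = half_width / sqrt(3)
u_B = 2.594 / 1.7320508
u_B = 1.4976

1.4976


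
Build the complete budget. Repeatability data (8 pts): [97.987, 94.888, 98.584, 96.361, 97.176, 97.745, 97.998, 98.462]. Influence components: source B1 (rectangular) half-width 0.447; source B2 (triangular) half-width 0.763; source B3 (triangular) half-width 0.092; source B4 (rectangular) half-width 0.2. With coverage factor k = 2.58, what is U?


mean = (97.987 + 94.888 + 98.584 + 96.361 + 97.176 + 97.745 + 97.998 + 98.462) / 8 = 97.400125
s = sqrt(sum((x - mean)^2)/(n-1)) = 1.2415853
u_A = s / sqrt(n) = 1.2415853 / sqrt(8) = 0.43896669
u_B1 = 0.447 / sqrt(3) = 0.25807557
u_B2 = 0.763 / sqrt(6) = 0.31149345
u_B3 = 0.092 / sqrt(6) = 0.037558843
u_B4 = 0.2 / sqrt(3) = 0.11547005
uc = sqrt(0.43896669^2 + 0.25807557^2 + 0.31149345^2 + 0.037558843^2 + 0.11547005^2) = 0.60915263
U = k * uc = 2.58 * 0.60915263
U = 1.5716

1.5716


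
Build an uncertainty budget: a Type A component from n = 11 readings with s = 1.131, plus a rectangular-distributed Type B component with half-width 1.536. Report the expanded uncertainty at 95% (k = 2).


u_A = s / sqrt(n) = 1.131 / sqrt(11) = 0.34100933
u_B = half_width / sqrt(3) = 1.536 / sqrt(3) = 0.88681001
uc = sqrt(u_A^2 + u_B^2) = sqrt(0.34100933^2 + 0.88681001^2) = 0.95011544
U = k * uc = 2 * 0.95011544
U = 1.9002

1.9002


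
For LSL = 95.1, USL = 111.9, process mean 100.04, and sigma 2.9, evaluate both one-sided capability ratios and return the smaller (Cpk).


Cpu = (USL - mean) / (3*sigma) = (111.9 - 100.04) / (3*2.9) = 1.3632
Cpl = (mean - LSL) / (3*sigma) = (100.04 - 95.1) / (3*2.9) = 0.5678
Cpk = min(Cpu, Cpl) = 0.5678

0.5678


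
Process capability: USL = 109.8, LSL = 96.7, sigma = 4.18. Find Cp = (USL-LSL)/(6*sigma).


Cp = (USL - LSL) / (6 * sigma)
= (109.8 - 96.7) / (6 * 4.18)
= 13.1000 / 25.0800
= 0.5223

0.5223


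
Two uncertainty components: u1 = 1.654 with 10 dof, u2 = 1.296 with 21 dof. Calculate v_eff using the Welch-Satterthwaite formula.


uc = sqrt(u1^2 + u2^2) = sqrt(1.654^2 + 1.296^2) = 2.1012691
v_eff = uc^4 / (u1^4/v1 + u2^4/v2)
= 2.1012691^4 / (1.654^4/10 + 1.296^4/21)
= 19.495155 / 0.88275277
v_eff = 22.0845

22.0845


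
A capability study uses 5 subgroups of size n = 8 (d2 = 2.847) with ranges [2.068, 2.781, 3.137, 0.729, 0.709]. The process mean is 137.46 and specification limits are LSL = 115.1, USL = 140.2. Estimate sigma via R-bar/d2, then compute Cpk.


R_bar = (2.068 + 2.781 + 3.137 + 0.729 + 0.709) / 5 = 1.8848
sigma = R_bar / d2 = 1.8848 / 2.847 = 0.66203021
Cp = (USL - LSL)/(6*sigma) = (140.2 - 115.1)/(6*0.66203021) = 6.3189
Cpu = (140.2 - 137.46)/(3*0.66203021) = 1.3796
Cpl = (137.46 - 115.1)/(3*0.66203021) = 11.2583
Cpk = min(Cpu, Cpl) = 1.3796

1.3796


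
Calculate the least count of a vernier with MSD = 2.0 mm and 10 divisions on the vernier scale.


LC = MSD / n_div
= 2.0 / 10
= 0.2000

0.2000


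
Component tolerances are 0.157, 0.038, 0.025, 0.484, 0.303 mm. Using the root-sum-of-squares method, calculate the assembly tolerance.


RSS = sqrt(0.157^2 + 0.038^2 + 0.025^2 + 0.484^2 + 0.303^2)
= sqrt(0.352783)
= 0.5940

0.5940


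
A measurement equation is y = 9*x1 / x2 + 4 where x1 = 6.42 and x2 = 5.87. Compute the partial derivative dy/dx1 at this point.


y = 9*x1 / x2 + 4
dy/dx1 = 9/x2
Evaluate at x2 = 5.87: c1 = 9 / 5.87
c1 = 1.5332

1.5332


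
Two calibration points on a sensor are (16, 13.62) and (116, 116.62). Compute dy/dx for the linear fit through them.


slope = (y2 - y1) / (x2 - x1)
= (116.62 - 13.62) / (116 - 16)
= 103.0000 / 100
= 1.0300

1.0300


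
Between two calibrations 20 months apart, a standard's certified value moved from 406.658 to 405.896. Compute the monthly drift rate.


rate = (v2 - v1) / months
= (405.896 - 406.658) / 20
= -0.7620 / 20
= -0.0381

-0.0381


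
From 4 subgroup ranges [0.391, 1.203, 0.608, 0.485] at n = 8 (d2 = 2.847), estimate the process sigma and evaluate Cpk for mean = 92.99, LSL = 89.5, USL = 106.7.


R_bar = (0.391 + 1.203 + 0.608 + 0.485) / 4 = 0.67175
sigma = R_bar / d2 = 0.67175 / 2.847 = 0.23595012
Cp = (USL - LSL)/(6*sigma) = (106.7 - 89.5)/(6*0.23595012) = 12.1495
Cpu = (106.7 - 92.99)/(3*0.23595012) = 19.3685
Cpl = (92.99 - 89.5)/(3*0.23595012) = 4.9304
Cpk = min(Cpu, Cpl) = 4.9304

4.9304


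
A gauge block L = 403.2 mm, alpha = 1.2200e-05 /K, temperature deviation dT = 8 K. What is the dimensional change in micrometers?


dL = L * alpha * dT
= 403.2 * 1.2200e-05 * 8
= 0.0393523 mm
dL_um = 0.0393523 * 1000 = 39.3523 um

39.3523


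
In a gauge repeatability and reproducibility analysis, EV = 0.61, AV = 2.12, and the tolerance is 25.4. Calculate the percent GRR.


GRR = sqrt(EV^2 + AV^2) = sqrt(0.61^2 + 2.12^2) = 2.2060145
%GRR = GRR / tol * 100 = 2.2060145 / 25.4 * 100
%GRR = 8.6851

8.6851


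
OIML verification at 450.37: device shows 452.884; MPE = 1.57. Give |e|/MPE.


e = indication - reference = 452.884 - 450.37 = 2.5140
|e| = 2.5140
ratio = |e| / MPE = 2.5140 / 1.57
ratio = 1.6013

1.6013


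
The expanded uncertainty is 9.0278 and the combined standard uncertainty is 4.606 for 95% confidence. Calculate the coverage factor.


k = U / uc
k = 9.0278 / 4.606
k = 1.96

1.96


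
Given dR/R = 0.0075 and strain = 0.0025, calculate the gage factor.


GF = (dR/R) / epsilon
= 0.0075 / 0.0025
= 3.0000

3.0000


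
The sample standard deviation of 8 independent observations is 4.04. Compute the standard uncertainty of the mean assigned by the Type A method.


u_A = s / sqrt(n)
u_A = 4.04 / sqrt(8)
u_A = 4.04 / 2.8284271
u_A = 1.4284

1.4284


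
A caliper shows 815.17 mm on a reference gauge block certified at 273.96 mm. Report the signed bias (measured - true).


Systematic error = measured - true
= 815.17 - 273.96
= 541.2100

541.2100


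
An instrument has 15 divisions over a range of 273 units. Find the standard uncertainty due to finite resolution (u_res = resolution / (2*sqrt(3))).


resolution = range / divisions
resolution = 273 / 15 = 18.2
u_res = resolution / (2*sqrt(3))
u_res = 18.2 / 3.4641016
u_res = 5.2539

5.2539


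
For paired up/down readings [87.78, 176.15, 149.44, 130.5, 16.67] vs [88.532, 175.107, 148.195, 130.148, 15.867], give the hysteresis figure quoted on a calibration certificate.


|87.78 - 88.532| = 0.7520
|176.15 - 175.107| = 1.0430
|149.44 - 148.195| = 1.2450
|130.5 - 130.148| = 0.3520
|16.67 - 15.867| = 0.8030
hysteresis = max(diffs) = 1.2450

1.2450


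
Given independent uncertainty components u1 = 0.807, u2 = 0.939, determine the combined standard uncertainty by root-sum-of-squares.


uc = sqrt(0.807^2 + 0.939^2)
uc = sqrt(1.53297)
uc = 1.2381

1.2381


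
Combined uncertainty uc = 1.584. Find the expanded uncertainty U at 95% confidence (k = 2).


U = k * uc
U = 2 * 1.584
U = 3.1680

3.1680


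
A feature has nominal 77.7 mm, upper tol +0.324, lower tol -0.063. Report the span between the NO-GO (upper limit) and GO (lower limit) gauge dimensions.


GO = nominal - lower_tol (smallest hole = maximum material condition)
GO = 77.7 - 0.063 = 77.637
NO-GO = nominal + upper_tol (largest hole = least material condition)
NO-GO = 77.7 + 0.324 = 78.024
spread = NO-GO - GO = 78.024 - 77.637 = 0.3870

0.3870


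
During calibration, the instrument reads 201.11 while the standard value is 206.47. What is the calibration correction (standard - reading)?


Correction = standard - reading
= 206.47 - 201.11
= 5.3600

5.3600


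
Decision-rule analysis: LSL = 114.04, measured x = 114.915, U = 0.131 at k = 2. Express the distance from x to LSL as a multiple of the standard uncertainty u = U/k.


u = U / k = 0.131 / 2 = 0.0655
margin = |LSL - x| = |114.04 - 114.915| = 0.875
z = margin / u = 0.875 / 0.0655
z = 13.3588

13.3588


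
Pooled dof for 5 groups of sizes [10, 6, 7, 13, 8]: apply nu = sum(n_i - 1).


nu = sum_i (n_i - 1)
nu = ((10 - 1) + (6 - 1) + (7 - 1) + (13 - 1) + (8 - 1))
nu = 9 + 5 + 6 + 12 + 7
nu = 39

39


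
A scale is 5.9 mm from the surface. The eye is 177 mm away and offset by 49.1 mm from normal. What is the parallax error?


error = h * offset / d
= 5.9 * 49.1 / 177
= 1.6367

1.6367


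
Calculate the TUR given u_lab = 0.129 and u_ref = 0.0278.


TUR = u_lab / u_ref
= 0.129 / 0.0278
= 4.6403

4.6403


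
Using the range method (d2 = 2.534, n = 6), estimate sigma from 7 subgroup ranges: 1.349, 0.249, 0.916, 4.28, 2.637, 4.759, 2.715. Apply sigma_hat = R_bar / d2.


R_bar = (1.349 + 0.249 + 0.916 + 4.28 + 2.637 + 4.759 + 2.715) / 7
R_bar = 16.905 / 7 = 2.415
sigma_hat = R_bar / d2 = 2.415 / 2.534 = 0.9530

0.9530


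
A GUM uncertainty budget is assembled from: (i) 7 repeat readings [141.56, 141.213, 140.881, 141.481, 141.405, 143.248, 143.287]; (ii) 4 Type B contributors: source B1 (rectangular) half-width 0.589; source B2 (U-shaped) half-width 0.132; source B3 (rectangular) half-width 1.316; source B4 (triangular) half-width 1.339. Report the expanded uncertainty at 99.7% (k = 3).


mean = (141.56 + 141.213 + 140.881 + 141.481 + 141.405 + 143.248 + 143.287) / 7 = 141.8678571
s = sqrt(sum((x - mean)^2)/(n-1)) = 0.98150878
u_A = s / sqrt(n) = 0.98150878 / sqrt(7) = 0.37097545
u_B1 = 0.589 / sqrt(3) = 0.34005931
u_B2 = 0.132 / sqrt(2) = 0.093338095
u_B3 = 1.316 / sqrt(3) = 0.75979295
u_B4 = 1.339 / sqrt(6) = 0.54664446
uc = sqrt(0.37097545^2 + 0.34005931^2 + 0.093338095^2 + 0.75979295^2 + 0.54664446^2) = 1.0668086
U = k * uc = 3 * 1.0668086
U = 3.2004

3.2004


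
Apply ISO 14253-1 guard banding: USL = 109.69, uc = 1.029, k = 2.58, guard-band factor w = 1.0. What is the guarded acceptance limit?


U = k * uc = 2.58 * 1.029 = 2.65482
guard band g = w * U = 1.0 * 2.65482 = 2.65482
AL = USL - g = 109.69 - 2.65482
AL = 107.0352

107.0352


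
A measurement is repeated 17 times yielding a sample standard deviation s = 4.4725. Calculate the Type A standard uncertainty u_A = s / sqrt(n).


u_A = s / sqrt(n)
u_A = 4.4725 / sqrt(17)
u_A = 4.4725 / 4.1231056
u_A = 1.0847

1.0847


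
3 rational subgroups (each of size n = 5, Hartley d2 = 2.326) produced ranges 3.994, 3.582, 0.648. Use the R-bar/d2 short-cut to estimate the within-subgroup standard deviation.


R_bar = (3.994 + 3.582 + 0.648) / 3
R_bar = 8.224 / 3 = 2.7413333
sigma_hat = R_bar / d2 = 2.7413333 / 2.326 = 1.1786

1.1786


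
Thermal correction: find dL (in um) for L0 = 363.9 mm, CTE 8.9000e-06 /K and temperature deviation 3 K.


dL = L * alpha * dT
= 363.9 * 8.9000e-06 * 3
= 0.0097161 mm
dL_um = 0.0097161 * 1000 = 9.7161 um

9.7161


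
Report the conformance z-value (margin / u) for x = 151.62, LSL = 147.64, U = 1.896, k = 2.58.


u = U / k = 1.896 / 2.58 = 0.73488372
margin = |LSL - x| = |147.64 - 151.62| = 3.98
z = margin / u = 3.98 / 0.73488372
z = 5.4158

5.4158


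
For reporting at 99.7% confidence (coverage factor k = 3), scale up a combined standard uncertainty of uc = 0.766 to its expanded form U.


U = k * uc
U = 3 * 0.766
U = 2.2980

2.2980


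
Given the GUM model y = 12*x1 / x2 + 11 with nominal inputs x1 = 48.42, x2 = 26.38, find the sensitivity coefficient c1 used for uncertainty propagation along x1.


y = 12*x1 / x2 + 11
dy/dx1 = 12/x2
Evaluate at x2 = 26.38: c1 = 12 / 26.38
c1 = 0.4549

0.4549


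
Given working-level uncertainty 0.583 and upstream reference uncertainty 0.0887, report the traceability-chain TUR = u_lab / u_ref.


TUR = u_lab / u_ref
= 0.583 / 0.0887
= 6.5727

6.5727


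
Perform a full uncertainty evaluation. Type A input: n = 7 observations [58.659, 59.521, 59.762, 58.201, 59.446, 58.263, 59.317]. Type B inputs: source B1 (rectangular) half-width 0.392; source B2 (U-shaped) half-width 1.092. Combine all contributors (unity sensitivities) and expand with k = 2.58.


mean = (58.659 + 59.521 + 59.762 + 58.201 + 59.446 + 58.263 + 59.317) / 7 = 59.02414286
s = sqrt(sum((x - mean)^2)/(n-1)) = 0.63839132
u_A = s / sqrt(n) = 0.63839132 / sqrt(7) = 0.24128924
u_B1 = 0.392 / sqrt(3) = 0.22632131
u_B2 = 1.092 / sqrt(2) = 0.77216061
uc = sqrt(0.24128924^2 + 0.22632131^2 + 0.77216061^2) = 0.84004395
U = k * uc = 2.58 * 0.84004395
U = 2.1673

2.1673


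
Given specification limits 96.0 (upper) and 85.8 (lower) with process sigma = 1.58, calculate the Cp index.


Cp = (USL - LSL) / (6 * sigma)
= (96.0 - 85.8) / (6 * 1.58)
= 10.2000 / 9.4800
= 1.0759

1.0759


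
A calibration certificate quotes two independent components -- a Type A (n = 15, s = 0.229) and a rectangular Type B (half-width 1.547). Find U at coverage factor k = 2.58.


u_A = s / sqrt(n) = 0.229 / sqrt(15) = 0.059127546
u_B = half_width / sqrt(3) = 1.547 / sqrt(3) = 0.89316087
uc = sqrt(u_A^2 + u_B^2) = sqrt(0.059127546^2 + 0.89316087^2) = 0.89511586
U = k * uc = 2.58 * 0.89511586
U = 2.3094

2.3094


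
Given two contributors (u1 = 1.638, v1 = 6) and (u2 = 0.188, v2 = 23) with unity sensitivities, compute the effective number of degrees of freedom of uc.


uc = sqrt(u1^2 + u2^2) = sqrt(1.638^2 + 0.188^2) = 1.6487535
v_eff = uc^4 / (u1^4/v1 + u2^4/v2)
= 1.6487535^4 / (1.638^4/6 + 0.188^4/23)
= 7.3896339 / 1.1998418
v_eff = 6.1588

6.1588


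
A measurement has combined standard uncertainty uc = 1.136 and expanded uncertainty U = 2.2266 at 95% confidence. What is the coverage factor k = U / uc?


k = U / uc
k = 2.2266 / 1.136
k = 1.96

1.96


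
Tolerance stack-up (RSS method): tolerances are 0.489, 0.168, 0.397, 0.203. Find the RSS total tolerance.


RSS = sqrt(0.489^2 + 0.168^2 + 0.397^2 + 0.203^2)
= sqrt(0.466163)
= 0.6828

0.6828


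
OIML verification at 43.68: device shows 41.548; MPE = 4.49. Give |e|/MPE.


e = indication - reference = 41.548 - 43.68 = -2.1320
|e| = 2.1320
ratio = |e| / MPE = 2.1320 / 4.49
ratio = 0.4748

0.4748


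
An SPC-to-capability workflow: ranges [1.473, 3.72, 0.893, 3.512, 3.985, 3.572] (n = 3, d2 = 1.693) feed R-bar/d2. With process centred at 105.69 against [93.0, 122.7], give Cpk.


R_bar = (1.473 + 3.72 + 0.893 + 3.512 + 3.985 + 3.572) / 6 = 2.8591667
sigma = R_bar / d2 = 2.8591667 / 1.693 = 1.6888167
Cp = (USL - LSL)/(6*sigma) = (122.7 - 93.0)/(6*1.6888167) = 2.9310
Cpu = (122.7 - 105.69)/(3*1.6888167) = 3.3574
Cpl = (105.69 - 93.0)/(3*1.6888167) = 2.5047
Cpk = min(Cpu, Cpl) = 2.5047

2.5047


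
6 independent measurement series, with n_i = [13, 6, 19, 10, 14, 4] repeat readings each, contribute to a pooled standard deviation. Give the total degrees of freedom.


nu = sum_i (n_i - 1)
nu = ((13 - 1) + (6 - 1) + (19 - 1) + (10 - 1) + (14 - 1) + (4 - 1))
nu = 12 + 5 + 18 + 9 + 13 + 3
nu = 60

60


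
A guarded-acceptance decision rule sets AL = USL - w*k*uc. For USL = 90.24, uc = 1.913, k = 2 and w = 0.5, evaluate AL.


U = k * uc = 2 * 1.913 = 3.826
guard band g = w * U = 0.5 * 3.826 = 1.913
AL = USL - g = 90.24 - 1.913
AL = 88.3270

88.3270


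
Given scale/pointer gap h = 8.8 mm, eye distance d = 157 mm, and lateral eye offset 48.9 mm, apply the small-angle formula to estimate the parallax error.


error = h * offset / d
= 8.8 * 48.9 / 157
= 2.7409

2.7409


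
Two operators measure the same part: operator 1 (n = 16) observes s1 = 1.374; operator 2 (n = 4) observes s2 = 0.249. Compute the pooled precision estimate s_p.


s_p = sqrt(((n1-1)*s1^2 + (n2-1)*s2^2) / (n1+n2-2))
numerator = (16-1)*1.374^2 + (4-1)*0.249^2 = 28.31814 + 0.186003 = 28.504143
denominator = 16 + 4 - 2 = 18
s_p^2 = 28.504143 / 18 = 1.5835635
s_p = sqrt(1.5835635) = 1.2584

1.2584


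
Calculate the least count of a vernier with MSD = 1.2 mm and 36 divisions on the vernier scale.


LC = MSD / n_div
= 1.2 / 36
= 0.0333

0.0333


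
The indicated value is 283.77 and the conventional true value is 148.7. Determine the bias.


Systematic error = measured - true
= 283.77 - 148.7
= 135.0700

135.0700


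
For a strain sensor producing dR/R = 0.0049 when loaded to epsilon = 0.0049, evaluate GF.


GF = (dR/R) / epsilon
= 0.0049 / 0.0049
= 1.0000

1.0000


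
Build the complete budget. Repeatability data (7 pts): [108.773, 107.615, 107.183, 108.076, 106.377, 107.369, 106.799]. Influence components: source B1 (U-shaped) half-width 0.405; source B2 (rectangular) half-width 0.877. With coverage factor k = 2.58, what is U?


mean = (108.773 + 107.615 + 107.183 + 108.076 + 106.377 + 107.369 + 106.799) / 7 = 107.456
s = sqrt(sum((x - mean)^2)/(n-1)) = 0.79813929
u_A = s / sqrt(n) = 0.79813929 / sqrt(7) = 0.3016683
u_B1 = 0.405 / sqrt(2) = 0.28637825
u_B2 = 0.877 / sqrt(3) = 0.50633619
uc = sqrt(0.3016683^2 + 0.28637825^2 + 0.50633619^2) = 0.65528055
U = k * uc = 2.58 * 0.65528055
U = 1.6906

1.6906


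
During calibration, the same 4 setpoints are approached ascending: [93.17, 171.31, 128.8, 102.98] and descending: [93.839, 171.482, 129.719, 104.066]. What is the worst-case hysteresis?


|93.17 - 93.839| = 0.6690
|171.31 - 171.482| = 0.1720
|128.8 - 129.719| = 0.9190
|102.98 - 104.066| = 1.0860
hysteresis = max(diffs) = 1.0860

1.0860


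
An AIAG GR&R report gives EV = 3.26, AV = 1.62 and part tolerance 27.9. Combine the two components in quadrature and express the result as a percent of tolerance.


GRR = sqrt(EV^2 + AV^2) = sqrt(3.26^2 + 1.62^2) = 3.6403297
%GRR = GRR / tol * 100 = 3.6403297 / 27.9 * 100
%GRR = 13.0478

13.0478


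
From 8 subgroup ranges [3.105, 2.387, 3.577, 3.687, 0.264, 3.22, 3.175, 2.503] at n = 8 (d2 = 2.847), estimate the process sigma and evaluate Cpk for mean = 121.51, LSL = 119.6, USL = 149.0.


R_bar = (3.105 + 2.387 + 3.577 + 3.687 + 0.264 + 3.22 + 3.175 + 2.503) / 8 = 2.73975
sigma = R_bar / d2 = 2.73975 / 2.847 = 0.96232877
Cp = (USL - LSL)/(6*sigma) = (149.0 - 119.6)/(6*0.96232877) = 5.0918
Cpu = (149.0 - 121.51)/(3*0.96232877) = 9.5220
Cpl = (121.51 - 119.6)/(3*0.96232877) = 0.6616
Cpk = min(Cpu, Cpl) = 0.6616

0.6616


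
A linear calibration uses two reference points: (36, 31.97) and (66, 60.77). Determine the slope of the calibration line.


slope = (y2 - y1) / (x2 - x1)
= (60.77 - 31.97) / (66 - 36)
= 28.8000 / 30
= 0.9600

0.9600


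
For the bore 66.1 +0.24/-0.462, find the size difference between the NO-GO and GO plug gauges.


GO = nominal - lower_tol (smallest hole = maximum material condition)
GO = 66.1 - 0.462 = 65.638
NO-GO = nominal + upper_tol (largest hole = least material condition)
NO-GO = 66.1 + 0.24 = 66.34
spread = NO-GO - GO = 66.34 - 65.638 = 0.7020

0.7020


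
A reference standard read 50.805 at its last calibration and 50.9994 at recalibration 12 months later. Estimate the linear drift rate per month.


rate = (v2 - v1) / months
= (50.9994 - 50.805) / 12
= 0.1944 / 12
= 0.0162

0.0162


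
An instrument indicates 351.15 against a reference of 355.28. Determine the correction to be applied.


Correction = standard - reading
= 355.28 - 351.15
= 4.1300

4.1300


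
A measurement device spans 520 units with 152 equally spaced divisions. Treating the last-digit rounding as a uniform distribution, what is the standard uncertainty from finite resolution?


resolution = range / divisions
resolution = 520 / 152 = 3.4210526
u_res = resolution / (2*sqrt(3))
u_res = 3.4210526 / 3.4641016
u_res = 0.9876

0.9876


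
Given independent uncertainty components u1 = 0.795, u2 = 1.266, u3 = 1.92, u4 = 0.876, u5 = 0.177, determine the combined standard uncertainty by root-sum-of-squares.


uc = sqrt(0.795^2 + 1.266^2 + 1.92^2 + 0.876^2 + 0.177^2)
uc = sqrt(6.719886)
uc = 2.5923

2.5923


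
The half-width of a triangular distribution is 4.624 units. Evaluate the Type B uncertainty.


u_B = half_width / sqrt(6)
u_B = 4.624 / 2.4494897
u_B = 1.8877

1.8877


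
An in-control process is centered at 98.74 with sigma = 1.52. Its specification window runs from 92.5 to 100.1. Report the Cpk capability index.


Cpu = (USL - mean) / (3*sigma) = (100.1 - 98.74) / (3*1.52) = 0.2982
Cpl = (mean - LSL) / (3*sigma) = (98.74 - 92.5) / (3*1.52) = 1.3684
Cpk = min(Cpu, Cpl) = 0.2982

0.2982


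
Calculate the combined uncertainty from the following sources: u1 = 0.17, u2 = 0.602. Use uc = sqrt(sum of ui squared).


uc = sqrt(0.17^2 + 0.602^2)
uc = sqrt(0.391304)
uc = 0.6255

0.6255


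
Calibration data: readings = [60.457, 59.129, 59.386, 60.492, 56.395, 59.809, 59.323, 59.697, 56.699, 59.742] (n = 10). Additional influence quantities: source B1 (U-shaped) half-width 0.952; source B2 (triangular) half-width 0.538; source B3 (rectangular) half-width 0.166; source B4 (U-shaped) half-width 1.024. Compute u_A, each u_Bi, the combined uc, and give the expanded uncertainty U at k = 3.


mean = (60.457 + 59.129 + 59.386 + 60.492 + 56.395 + 59.809 + 59.323 + 59.697 + 56.699 + 59.742) / 10 = 59.1129
s = sqrt(sum((x - mean)^2)/(n-1)) = 1.4245036
u_A = s / sqrt(n) = 1.4245036 / sqrt(10) = 0.45046759
u_B1 = 0.952 / sqrt(2) = 0.67316566
u_B2 = 0.538 / sqrt(6) = 0.21963758
u_B3 = 0.166 / sqrt(3) = 0.095840145
u_B4 = 1.024 / sqrt(2) = 0.72407734
uc = sqrt(0.45046759^2 + 0.67316566^2 + 0.21963758^2 + 0.095840145^2 + 0.72407734^2) = 1.1125588
U = k * uc = 3 * 1.1125588
U = 3.3377

3.3377


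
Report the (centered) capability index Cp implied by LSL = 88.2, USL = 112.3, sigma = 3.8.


Cp = (USL - LSL) / (6 * sigma)
= (112.3 - 88.2) / (6 * 3.8)
= 24.1000 / 22.8000
= 1.0570

1.0570


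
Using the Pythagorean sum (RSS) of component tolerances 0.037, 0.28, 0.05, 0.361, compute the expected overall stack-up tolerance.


RSS = sqrt(0.037^2 + 0.28^2 + 0.05^2 + 0.361^2)
= sqrt(0.21259)
= 0.4611

0.4611


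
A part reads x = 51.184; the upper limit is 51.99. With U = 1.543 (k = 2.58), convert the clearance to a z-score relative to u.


u = U / k = 1.543 / 2.58 = 0.59806202
margin = |USL - x| = |51.99 - 51.184| = 0.806
z = margin / u = 0.806 / 0.59806202
z = 1.3477

1.3477


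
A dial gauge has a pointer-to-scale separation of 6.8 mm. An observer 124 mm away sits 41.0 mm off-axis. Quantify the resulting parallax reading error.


error = h * offset / d
= 6.8 * 41.0 / 124
= 2.2484

2.2484


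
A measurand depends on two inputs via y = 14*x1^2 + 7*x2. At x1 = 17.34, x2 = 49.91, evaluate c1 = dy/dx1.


y = 14*x1^2 + 7*x2
dy/dx1 = 2*14*x1
Evaluate at x1 = 17.34: c1 = 28 * 17.34
c1 = 485.5200

485.5200


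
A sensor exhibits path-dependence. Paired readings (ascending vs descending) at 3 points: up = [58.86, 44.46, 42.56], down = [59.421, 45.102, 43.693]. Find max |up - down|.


|58.86 - 59.421| = 0.5610
|44.46 - 45.102| = 0.6420
|42.56 - 43.693| = 1.1330
hysteresis = max(diffs) = 1.1330

1.1330


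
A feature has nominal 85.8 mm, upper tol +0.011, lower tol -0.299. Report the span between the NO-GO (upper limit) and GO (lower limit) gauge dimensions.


GO = nominal - lower_tol (smallest hole = maximum material condition)
GO = 85.8 - 0.299 = 85.501
NO-GO = nominal + upper_tol (largest hole = least material condition)
NO-GO = 85.8 + 0.011 = 85.811
spread = NO-GO - GO = 85.811 - 85.501 = 0.3100

0.3100


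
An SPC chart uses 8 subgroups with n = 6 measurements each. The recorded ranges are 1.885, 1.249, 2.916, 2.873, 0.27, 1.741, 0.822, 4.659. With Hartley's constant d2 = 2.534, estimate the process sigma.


R_bar = (1.885 + 1.249 + 2.916 + 2.873 + 0.27 + 1.741 + 0.822 + 4.659) / 8
R_bar = 16.415 / 8 = 2.051875
sigma_hat = R_bar / d2 = 2.051875 / 2.534 = 0.8097

0.8097


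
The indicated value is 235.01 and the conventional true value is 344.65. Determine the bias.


Systematic error = measured - true
= 235.01 - 344.65
= -109.6400

-109.6400


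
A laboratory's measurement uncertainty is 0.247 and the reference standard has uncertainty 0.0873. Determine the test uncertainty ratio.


TUR = u_lab / u_ref
= 0.247 / 0.0873
= 2.8293

2.8293


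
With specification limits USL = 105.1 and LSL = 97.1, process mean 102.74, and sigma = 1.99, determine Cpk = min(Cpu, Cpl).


Cpu = (USL - mean) / (3*sigma) = (105.1 - 102.74) / (3*1.99) = 0.3953
Cpl = (mean - LSL) / (3*sigma) = (102.74 - 97.1) / (3*1.99) = 0.9447
Cpk = min(Cpu, Cpl) = 0.3953

0.3953


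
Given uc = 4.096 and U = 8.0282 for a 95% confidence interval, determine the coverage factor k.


k = U / uc
k = 8.0282 / 4.096
k = 1.96

1.96


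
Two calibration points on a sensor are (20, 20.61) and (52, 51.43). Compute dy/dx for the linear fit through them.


slope = (y2 - y1) / (x2 - x1)
= (51.43 - 20.61) / (52 - 20)
= 30.8200 / 32
= 0.9631

0.9631


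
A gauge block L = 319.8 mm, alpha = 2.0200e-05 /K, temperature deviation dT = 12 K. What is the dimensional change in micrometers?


dL = L * alpha * dT
= 319.8 * 2.0200e-05 * 12
= 0.0775195 mm
dL_um = 0.0775195 * 1000 = 77.5195 um

77.5195


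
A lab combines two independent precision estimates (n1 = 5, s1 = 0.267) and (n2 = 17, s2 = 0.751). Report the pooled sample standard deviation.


s_p = sqrt(((n1-1)*s1^2 + (n2-1)*s2^2) / (n1+n2-2))
numerator = (5-1)*0.267^2 + (17-1)*0.751^2 = 0.285156 + 9.024016 = 9.309172
denominator = 5 + 17 - 2 = 20
s_p^2 = 9.309172 / 20 = 0.4654586
s_p = sqrt(0.4654586) = 0.6822

0.6822


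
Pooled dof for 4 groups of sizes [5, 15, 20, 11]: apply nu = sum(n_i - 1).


nu = sum_i (n_i - 1)
nu = ((5 - 1) + (15 - 1) + (20 - 1) + (11 - 1))
nu = 4 + 14 + 19 + 10
nu = 47

47


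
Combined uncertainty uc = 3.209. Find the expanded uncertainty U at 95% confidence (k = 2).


U = k * uc
U = 2 * 3.209
U = 6.4180

6.4180


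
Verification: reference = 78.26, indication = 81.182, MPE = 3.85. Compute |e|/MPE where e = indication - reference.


e = indication - reference = 81.182 - 78.26 = 2.9220
|e| = 2.9220
ratio = |e| / MPE = 2.9220 / 3.85
ratio = 0.7590

0.7590


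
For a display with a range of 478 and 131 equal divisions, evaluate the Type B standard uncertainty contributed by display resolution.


resolution = range / divisions
resolution = 478 / 131 = 3.648855
u_res = resolution / (2*sqrt(3))
u_res = 3.648855 / 3.4641016
u_res = 1.0533

1.0533


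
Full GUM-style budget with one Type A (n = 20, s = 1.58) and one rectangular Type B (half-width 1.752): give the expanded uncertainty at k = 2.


u_A = s / sqrt(n) = 1.58 / sqrt(20) = 0.35329874
u_B = half_width / sqrt(3) = 1.752 / sqrt(3) = 1.0115177
uc = sqrt(u_A^2 + u_B^2) = sqrt(0.35329874^2 + 1.0115177^2) = 1.071442
U = k * uc = 2 * 1.071442
U = 2.1429

2.1429


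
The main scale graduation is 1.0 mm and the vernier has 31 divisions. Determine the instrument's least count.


LC = MSD / n_div
= 1.0 / 31
= 0.0323

0.0323
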